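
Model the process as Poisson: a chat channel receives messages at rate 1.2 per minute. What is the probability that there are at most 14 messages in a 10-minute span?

Over the interval, μ = 1.2 × 10 = 12 (a 10-minute span = 10 minutes).
P(N ≤ 14) = Σ_{j=0}^{14} e^(−μ) μ^j/j! ≈ 0.7720.

0.7720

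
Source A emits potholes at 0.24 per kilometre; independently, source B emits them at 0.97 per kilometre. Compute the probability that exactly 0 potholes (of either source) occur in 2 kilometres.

0.0889

Independent Poisson processes superpose: combined rate λ = 0.24 + 0.97 = 1.21 per kilometre.
Over the interval, μ = 1.21 × 2 = 2.42 (2 kilometres).
P(N = 0) = e^(−2.42) · 2.42^0/0! ≈ 0.0889.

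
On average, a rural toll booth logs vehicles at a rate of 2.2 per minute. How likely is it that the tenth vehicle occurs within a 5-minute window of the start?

0.6595

Over the interval, μ = 2.2 × 5 = 11 (a 5-minute window = 5 minutes).
The tenth arrival falls in the interval iff at least 10 events occur there: P(S_10 ≤ t) = P(N ≥ 10) = 1 − P(N ≤ 9) ≈ 0.6595.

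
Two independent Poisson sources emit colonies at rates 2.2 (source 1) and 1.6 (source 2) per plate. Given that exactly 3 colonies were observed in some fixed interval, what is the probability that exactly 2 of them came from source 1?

0.4234

Given the total, each event is independently from source 1 with probability p = λ_1/(λ_1+λ_2) = 2.2/3.8 ≈ 0.5789.
So K ~ Binomial(3, 2.2/3.8): P(K = 2) = C(3,2) · (2.2/3.8)^2 · (1.6/3.8)^1 ≈ 0.4234.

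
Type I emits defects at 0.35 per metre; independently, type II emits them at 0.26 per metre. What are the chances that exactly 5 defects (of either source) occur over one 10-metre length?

0.1579

Independent Poisson processes superpose: combined rate λ = 0.35 + 0.26 = 0.61 per metre.
Over the interval, μ = 0.61 × 10 = 6.1 (a 10-metre length = 10 metres).
P(N = 5) = e^(−6.1) · 6.1^5/5! ≈ 0.1579.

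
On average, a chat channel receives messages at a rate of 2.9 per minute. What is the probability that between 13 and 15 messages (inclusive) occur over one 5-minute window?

Over the interval, μ = 2.9 × 5 = 14.5 (a 5-minute window = 5 minutes).
P(13 ≤ N ≤ 15) = Σ_{j=13}^{15} e^(−14.5) · 14.5^j/j! ≈ 0.3081.

0.3081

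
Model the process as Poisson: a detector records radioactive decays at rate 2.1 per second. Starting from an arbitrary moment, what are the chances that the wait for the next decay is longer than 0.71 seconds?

0.2251

The wait for the next event is exponential with rate λ = 2.1 per second.
P(T > 0.71) = e^(−λt) = e^(−2.1 × 0.71) = e^(−1.491) ≈ 0.2251.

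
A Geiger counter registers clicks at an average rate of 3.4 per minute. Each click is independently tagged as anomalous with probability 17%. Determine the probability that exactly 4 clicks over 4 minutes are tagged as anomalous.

Thinning: the clicks that are tagged as anomalous themselves form a Poisson process with rate 0.17 × 3.4 = 0.578 per minute.
Over the interval, μ = 0.578 × 4 = 2.312 (4 minutes).
P(N = 4) = e^(−2.312) · 2.312^4/4! ≈ 0.1179.

0.1179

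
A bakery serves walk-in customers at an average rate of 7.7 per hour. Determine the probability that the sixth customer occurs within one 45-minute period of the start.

0.5175

Over the interval, μ = 7.7 × 0.75 = 5.775 (a 45-minute period = 0.75 hours).
The sixth arrival falls in the interval iff at least 6 events occur there: P(S_6 ≤ t) = P(N ≥ 6) = 1 − P(N ≤ 5) ≈ 0.5175.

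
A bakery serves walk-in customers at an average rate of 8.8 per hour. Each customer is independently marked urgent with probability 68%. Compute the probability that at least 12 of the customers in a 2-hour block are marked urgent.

0.5347

Thinning: the customers that are marked urgent themselves form a Poisson process with rate 0.68 × 8.8 = 5.984 per hour.
Over the interval, μ = 5.984 × 2 = 11.968 (a 2-hour block = 2 hours).
P(N ≥ 12) = 1 − P(N ≤ 11) ≈ 0.5347.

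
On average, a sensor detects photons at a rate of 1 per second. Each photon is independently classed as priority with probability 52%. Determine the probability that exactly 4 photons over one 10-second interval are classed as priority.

Thinning: the photons that are classed as priority themselves form a Poisson process with rate 0.52 × 1 = 0.52 per second.
Over the interval, μ = 0.52 × 10 = 5.2 (a 10-second interval = 10 seconds).
P(N = 4) = e^(−5.2) · 5.2^4/4! ≈ 0.1681.

0.1681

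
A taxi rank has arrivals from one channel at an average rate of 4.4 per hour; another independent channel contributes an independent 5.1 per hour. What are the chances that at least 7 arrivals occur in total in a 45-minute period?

Independent Poisson processes superpose: combined rate λ = 4.4 + 5.1 = 9.5 per hour.
Over the interval, μ = 9.5 × 0.75 = 7.125 (a 45-minute period = 0.75 hours).
P(N ≥ 7) = 1 − P(N ≤ 6) ≈ 0.5687.

0.5687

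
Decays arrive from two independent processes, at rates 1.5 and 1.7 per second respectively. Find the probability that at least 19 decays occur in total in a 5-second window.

Independent Poisson processes superpose: combined rate λ = 1.5 + 1.7 = 3.2 per second.
Over the interval, μ = 3.2 × 5 = 16 (a 5-second window = 5 seconds).
P(N ≥ 19) = 1 − P(N ≤ 18) ≈ 0.2577.

0.2577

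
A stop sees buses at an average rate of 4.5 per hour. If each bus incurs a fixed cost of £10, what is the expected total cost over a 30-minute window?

£22.5

E[N] = 4.5 × 0.5 = 2.25 (a 30-minute window = 0.5 hours); E[cost] = 2.25 × £10 = £22.5.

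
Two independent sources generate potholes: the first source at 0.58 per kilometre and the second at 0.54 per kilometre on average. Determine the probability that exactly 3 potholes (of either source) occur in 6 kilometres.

Independent Poisson processes superpose: combined rate λ = 0.58 + 0.54 = 1.12 per kilometre.
Over the interval, μ = 1.12 × 6 = 6.72 (6 kilometres).
P(N = 3) = e^(−6.72) · 6.72^3/3! ≈ 0.0610.

0.0610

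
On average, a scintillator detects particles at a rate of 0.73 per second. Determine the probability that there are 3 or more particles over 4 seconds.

0.5586

Over the interval, μ = 0.73 × 4 = 2.92 (4 seconds).
P(N ≥ 3) = 1 − P(N ≤ 2) = 1 − Σ_{j=0}^{2} e^(−μ) μ^j/j! ≈ 0.5586.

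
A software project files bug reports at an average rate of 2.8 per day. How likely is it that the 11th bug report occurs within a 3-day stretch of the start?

Over the interval, μ = 2.8 × 3 = 8.4 (a 3-day stretch = 3 days).
The 11th arrival falls in the interval iff at least 11 events occur there: P(S_11 ≤ t) = P(N ≥ 11) = 1 − P(N ≤ 10) ≈ 0.2257.

0.2257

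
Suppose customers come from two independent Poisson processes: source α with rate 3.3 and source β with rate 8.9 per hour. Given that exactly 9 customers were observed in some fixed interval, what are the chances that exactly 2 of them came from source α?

0.2896

Given the total, each event is independently from source α with probability p = λ_α/(λ_α+λ_β) = 3.3/12.2 ≈ 0.2705.
So K ~ Binomial(9, 3.3/12.2): P(K = 2) = C(9,2) · (3.3/12.2)^2 · (8.9/12.2)^7 ≈ 0.2896.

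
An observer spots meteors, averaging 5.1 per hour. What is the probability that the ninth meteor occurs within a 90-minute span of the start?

0.3587

Over the interval, μ = 5.1 × 1.5 = 7.65 (a 90-minute span = 1.5 hours).
The ninth arrival falls in the interval iff at least 9 events occur there: P(S_9 ≤ t) = P(N ≥ 9) = 1 − P(N ≤ 8) ≈ 0.3587.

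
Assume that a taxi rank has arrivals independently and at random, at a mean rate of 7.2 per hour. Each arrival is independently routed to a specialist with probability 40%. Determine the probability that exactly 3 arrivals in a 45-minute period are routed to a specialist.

Thinning: the arrivals that are routed to a specialist themselves form a Poisson process with rate 0.4 × 7.2 = 2.88 per hour.
Over the interval, μ = 2.88 × 0.75 = 2.16 (a 45-minute period = 0.75 hours).
P(N = 3) = e^(−2.16) · 2.16^3/3! ≈ 0.1937.

0.1937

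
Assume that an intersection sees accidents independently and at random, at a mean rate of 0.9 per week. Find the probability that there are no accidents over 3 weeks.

0.0672

Over the interval, μ = 0.9 × 3 = 2.7 (3 weeks).
P(N = 0) = e^(−μ) μ^0/0! = e^(−2.7) · 2.7^0/1 ≈ 0.0672.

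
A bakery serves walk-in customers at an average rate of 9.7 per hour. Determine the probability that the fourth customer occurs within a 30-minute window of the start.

0.7133

Over the interval, μ = 9.7 × 0.5 = 4.85 (a 30-minute window = 0.5 hours).
The fourth arrival falls in the interval iff at least 4 events occur there: P(S_4 ≤ t) = P(N ≥ 4) = 1 − P(N ≤ 3) ≈ 0.7133.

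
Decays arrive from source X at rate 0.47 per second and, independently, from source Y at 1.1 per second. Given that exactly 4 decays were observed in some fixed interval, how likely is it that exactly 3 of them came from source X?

Given the total, each event is independently from source X with probability p = λ_X/(λ_X+λ_Y) = 0.47/1.57 ≈ 0.2994.
So K ~ Binomial(4, 0.47/1.57): P(K = 3) = C(4,3) · (0.47/1.57)^3 · (1.1/1.57)^1 ≈ 0.0752.

0.0752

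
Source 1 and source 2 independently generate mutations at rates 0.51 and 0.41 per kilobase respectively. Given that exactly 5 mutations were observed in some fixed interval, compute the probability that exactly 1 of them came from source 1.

0.1093

Given the total, each event is independently from source 1 with probability p = λ_1/(λ_1+λ_2) = 0.51/0.92 ≈ 0.5543.
So K ~ Binomial(5, 0.51/0.92): P(K = 1) = C(5,1) · (0.51/0.92)^1 · (0.41/0.92)^4 ≈ 0.1093.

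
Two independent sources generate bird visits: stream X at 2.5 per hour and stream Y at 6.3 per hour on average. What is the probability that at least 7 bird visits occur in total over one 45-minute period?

Independent Poisson processes superpose: combined rate λ = 2.5 + 6.3 = 8.8 per hour.
Over the interval, μ = 8.8 × 0.75 = 6.6 (a 45-minute period = 0.75 hours).
P(N ≥ 7) = 1 − P(N ≤ 6) ≈ 0.4892.

0.4892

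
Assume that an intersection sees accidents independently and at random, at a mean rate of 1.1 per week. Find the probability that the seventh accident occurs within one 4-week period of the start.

Over the interval, μ = 1.1 × 4 = 4.4 (a 4-week period = 4 weeks).
The seventh arrival falls in the interval iff at least 7 events occur there: P(S_7 ≤ t) = P(N ≥ 7) = 1 − P(N ≤ 6) ≈ 0.1564.

0.1564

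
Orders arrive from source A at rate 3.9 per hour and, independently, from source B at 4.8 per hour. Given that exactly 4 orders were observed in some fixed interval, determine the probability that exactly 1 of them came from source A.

0.3011

Given the total, each event is independently from source A with probability p = λ_A/(λ_A+λ_B) = 3.9/8.7 ≈ 0.4483.
So K ~ Binomial(4, 3.9/8.7): P(K = 1) = C(4,1) · (3.9/8.7)^1 · (4.8/8.7)^3 ≈ 0.3011.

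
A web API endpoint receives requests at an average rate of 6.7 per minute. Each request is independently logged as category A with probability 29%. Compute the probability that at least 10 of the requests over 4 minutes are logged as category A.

0.2555

Thinning: the requests that are logged as category A themselves form a Poisson process with rate 0.29 × 6.7 = 1.943 per minute.
Over the interval, μ = 1.943 × 4 = 7.772 (4 minutes).
P(N ≥ 10) = 1 − P(N ≤ 9) ≈ 0.2555.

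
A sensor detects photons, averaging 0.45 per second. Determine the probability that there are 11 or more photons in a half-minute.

Over the interval, μ = 0.45 × 30 = 13.5 (a half-minute = 30 seconds).
P(N ≥ 11) = 1 − P(N ≤ 10) = 1 − Σ_{j=0}^{10} e^(−μ) μ^j/j! ≈ 0.7888.

0.7888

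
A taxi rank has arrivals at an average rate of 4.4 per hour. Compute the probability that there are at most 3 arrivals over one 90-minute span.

Over the interval, μ = 4.4 × 1.5 = 6.6 (a 90-minute span = 1.5 hours).
P(N ≤ 3) = Σ_{j=0}^{3} e^(−μ) μ^j/j! ≈ 0.1052.

0.1052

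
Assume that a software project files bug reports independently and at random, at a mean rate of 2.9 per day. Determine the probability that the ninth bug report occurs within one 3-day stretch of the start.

0.5042

Over the interval, μ = 2.9 × 3 = 8.7 (a 3-day stretch = 3 days).
The ninth arrival falls in the interval iff at least 9 events occur there: P(S_9 ≤ t) = P(N ≥ 9) = 1 − P(N ≤ 8) ≈ 0.5042.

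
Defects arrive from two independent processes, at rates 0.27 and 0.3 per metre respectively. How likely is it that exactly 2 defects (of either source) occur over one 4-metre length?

0.2659

Independent Poisson processes superpose: combined rate λ = 0.27 + 0.3 = 0.57 per metre.
Over the interval, μ = 0.57 × 4 = 2.28 (a 4-metre length = 4 metres).
P(N = 2) = e^(−2.28) · 2.28^2/2! ≈ 0.2659.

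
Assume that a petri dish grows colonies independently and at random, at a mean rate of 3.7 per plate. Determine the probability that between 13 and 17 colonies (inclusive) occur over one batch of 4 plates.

0.4811

Over the interval, μ = 3.7 × 4 = 14.8 (a batch of 4 plates = 4 plates).
P(13 ≤ N ≤ 17) = Σ_{j=13}^{17} e^(−14.8) · 14.8^j/j! ≈ 0.4811.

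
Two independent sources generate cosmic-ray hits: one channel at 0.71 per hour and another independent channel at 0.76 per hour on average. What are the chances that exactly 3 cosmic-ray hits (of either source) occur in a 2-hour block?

0.2239

Independent Poisson processes superpose: combined rate λ = 0.71 + 0.76 = 1.47 per hour.
Over the interval, μ = 1.47 × 2 = 2.94 (a 2-hour block = 2 hours).
P(N = 3) = e^(−2.94) · 2.94^3/3! ≈ 0.2239.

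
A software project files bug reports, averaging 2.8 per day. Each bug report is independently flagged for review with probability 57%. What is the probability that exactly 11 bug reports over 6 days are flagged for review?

Thinning: the bug reports that are flagged for review themselves form a Poisson process with rate 0.57 × 2.8 = 1.596 per day.
Over the interval, μ = 1.596 × 6 = 9.576 (6 days).
P(N = 11) = e^(−9.576) · 9.576^11/11! ≈ 0.1079.

0.1079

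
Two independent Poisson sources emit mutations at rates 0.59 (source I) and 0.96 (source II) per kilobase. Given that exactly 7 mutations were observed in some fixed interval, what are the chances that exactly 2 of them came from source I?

0.2773

Given the total, each event is independently from source I with probability p = λ_I/(λ_I+λ_II) = 0.59/1.55 ≈ 0.3806.
So K ~ Binomial(7, 0.59/1.55): P(K = 2) = C(7,2) · (0.59/1.55)^2 · (0.96/1.55)^5 ≈ 0.2773.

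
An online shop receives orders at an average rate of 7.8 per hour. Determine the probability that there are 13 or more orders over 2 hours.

Over the interval, μ = 7.8 × 2 = 15.6 (2 hours).
P(N ≥ 13) = 1 − P(N ≤ 12) = 1 − Σ_{j=0}^{12} e^(−μ) μ^j/j! ≈ 0.7791.

0.7791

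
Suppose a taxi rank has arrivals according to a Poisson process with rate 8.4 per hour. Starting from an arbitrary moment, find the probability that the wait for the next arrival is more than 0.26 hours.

0.1126

The wait for the next event is exponential with rate λ = 8.4 per hour.
P(T > 0.26) = e^(−λt) = e^(−8.4 × 0.26) = e^(−2.184) ≈ 0.1126.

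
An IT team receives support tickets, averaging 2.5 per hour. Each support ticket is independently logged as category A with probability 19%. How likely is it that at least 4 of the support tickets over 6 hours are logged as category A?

0.3192

Thinning: the support tickets that are logged as category A themselves form a Poisson process with rate 0.19 × 2.5 = 0.475 per hour.
Over the interval, μ = 0.475 × 6 = 2.85 (6 hours).
P(N ≥ 4) = 1 − P(N ≤ 3) ≈ 0.3192.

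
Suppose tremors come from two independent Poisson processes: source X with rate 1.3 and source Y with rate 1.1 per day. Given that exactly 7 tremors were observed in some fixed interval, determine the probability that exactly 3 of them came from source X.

0.2455

Given the total, each event is independently from source X with probability p = λ_X/(λ_X+λ_Y) = 1.3/2.4 ≈ 0.5417.
So K ~ Binomial(7, 1.3/2.4): P(K = 3) = C(7,3) · (1.3/2.4)^3 · (1.1/2.4)^4 ≈ 0.2455.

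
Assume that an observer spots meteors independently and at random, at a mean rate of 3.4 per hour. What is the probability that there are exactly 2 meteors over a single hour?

0.1929

With mean μ = 3.4 per hour,
P(N = 2) = e^(−μ) μ^2/2! = e^(−3.4) · 3.4^2/2 ≈ 0.1929.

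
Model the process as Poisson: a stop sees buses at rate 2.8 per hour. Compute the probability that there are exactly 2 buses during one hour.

0.2384

With mean μ = 2.8 per hour,
P(N = 2) = e^(−μ) μ^2/2! = e^(−2.8) · 2.8^2/2 ≈ 0.2384.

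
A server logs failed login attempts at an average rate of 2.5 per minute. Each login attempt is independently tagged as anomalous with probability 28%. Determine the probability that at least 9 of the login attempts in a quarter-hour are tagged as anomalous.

Thinning: the login attempts that are tagged as anomalous themselves form a Poisson process with rate 0.28 × 2.5 = 0.7 per minute.
Over the interval, μ = 0.7 × 15 = 10.5 (a quarter-hour = 15 minutes).
P(N ≥ 9) = 1 − P(N ≤ 8) ≈ 0.7206.

0.7206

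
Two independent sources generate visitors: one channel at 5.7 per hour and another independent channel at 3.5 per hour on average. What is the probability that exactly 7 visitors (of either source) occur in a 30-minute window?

0.0869

Independent Poisson processes superpose: combined rate λ = 5.7 + 3.5 = 9.2 per hour.
Over the interval, μ = 9.2 × 0.5 = 4.6 (a 30-minute window = 0.5 hours).
P(N = 7) = e^(−4.6) · 4.6^7/7! ≈ 0.0869.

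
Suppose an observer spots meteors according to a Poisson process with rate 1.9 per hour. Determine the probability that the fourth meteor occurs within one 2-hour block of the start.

Over the interval, μ = 1.9 × 2 = 3.8 (a 2-hour block = 2 hours).
The fourth arrival falls in the interval iff at least 4 events occur there: P(S_4 ≤ t) = P(N ≥ 4) = 1 − P(N ≤ 3) ≈ 0.5265.

0.5265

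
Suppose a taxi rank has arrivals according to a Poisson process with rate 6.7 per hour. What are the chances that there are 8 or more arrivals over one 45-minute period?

0.1360

Over the interval, μ = 6.7 × 0.75 = 5.025 (a 45-minute period = 0.75 hours).
P(N ≥ 8) = 1 − P(N ≤ 7) = 1 − Σ_{j=0}^{7} e^(−μ) μ^j/j! ≈ 0.1360.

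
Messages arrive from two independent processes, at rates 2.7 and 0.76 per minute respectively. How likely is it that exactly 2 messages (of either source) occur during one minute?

0.1881

Independent Poisson processes superpose: combined rate λ = 2.7 + 0.76 = 3.46 per minute.
So μ = 3.46.
P(N = 2) = e^(−3.46) · 3.46^2/2! ≈ 0.1881.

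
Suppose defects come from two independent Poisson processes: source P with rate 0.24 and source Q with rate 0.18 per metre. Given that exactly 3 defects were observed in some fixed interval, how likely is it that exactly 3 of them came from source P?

0.1866

Given the total, each event is independently from source P with probability p = λ_P/(λ_P+λ_Q) = 0.24/0.42 ≈ 0.5714.
So K ~ Binomial(3, 0.24/0.42): P(K = 3) = C(3,3) · (0.24/0.42)^3 · (0.18/0.42)^0 ≈ 0.1866.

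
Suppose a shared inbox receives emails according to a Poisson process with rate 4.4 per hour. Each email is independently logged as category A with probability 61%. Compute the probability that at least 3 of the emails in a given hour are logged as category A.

Thinning: the emails that are logged as category A themselves form a Poisson process with rate 0.61 × 4.4 = 2.684 per hour.
So μ = 2.684.
P(N ≥ 3) = 1 − P(N ≤ 2) ≈ 0.5024.

0.5024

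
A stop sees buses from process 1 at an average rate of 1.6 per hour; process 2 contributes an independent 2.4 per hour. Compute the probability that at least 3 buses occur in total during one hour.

Independent Poisson processes superpose: combined rate λ = 1.6 + 2.4 = 4 per hour.
So μ = 4.
P(N ≥ 3) = 1 − P(N ≤ 2) ≈ 0.7619.

0.7619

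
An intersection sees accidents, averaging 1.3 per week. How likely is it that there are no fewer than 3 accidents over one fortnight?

0.4816

Over the interval, μ = 1.3 × 2 = 2.6 (a fortnight = 2 weeks).
P(N ≥ 3) = 1 − P(N ≤ 2) = 1 − Σ_{j=0}^{2} e^(−μ) μ^j/j! ≈ 0.4816.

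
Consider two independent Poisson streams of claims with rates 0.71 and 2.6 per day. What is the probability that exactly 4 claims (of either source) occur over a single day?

0.1826

Independent Poisson processes superpose: combined rate λ = 0.71 + 2.6 = 3.31 per day.
So μ = 3.31.
P(N = 4) = e^(−3.31) · 3.31^4/4! ≈ 0.1826.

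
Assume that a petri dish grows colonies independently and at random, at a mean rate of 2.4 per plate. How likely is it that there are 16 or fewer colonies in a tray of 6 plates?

0.7204

Over the interval, μ = 2.4 × 6 = 14.4 (a tray of 6 plates = 6 plates).
P(N ≤ 16) = Σ_{j=0}^{16} e^(−μ) μ^j/j! ≈ 0.7204.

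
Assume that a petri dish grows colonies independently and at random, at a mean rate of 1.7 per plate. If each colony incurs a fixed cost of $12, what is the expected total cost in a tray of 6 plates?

$122.4

E[N] = 1.7 × 6 = 10.2 (a tray of 6 plates = 6 plates); E[cost] = 10.2 × $12 = $122.4.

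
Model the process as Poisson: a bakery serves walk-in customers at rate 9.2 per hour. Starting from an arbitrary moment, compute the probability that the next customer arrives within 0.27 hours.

0.9166

Inter-arrival times are exponential with rate λ = 9.2 per hour.
P(T ≤ 0.27) = 1 − e^(−λt) = 1 − e^(−9.2 × 0.27) = 1 − e^(−2.484) ≈ 0.9166.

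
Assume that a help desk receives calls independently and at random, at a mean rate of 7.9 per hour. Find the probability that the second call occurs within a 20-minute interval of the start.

0.7390

Over the interval, μ = 7.9 × 1/3 ≈ 2.63333 (a 20-minute interval = 1/3 hours).
The second arrival falls in the interval iff at least 2 events occur there: P(S_2 ≤ t) = P(N ≥ 2) = 1 − P(N ≤ 1) ≈ 0.7390.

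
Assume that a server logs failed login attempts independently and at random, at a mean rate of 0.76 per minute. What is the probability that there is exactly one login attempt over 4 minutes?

Over the interval, μ = 0.76 × 4 = 3.04 (4 minutes).
P(N = 1) = e^(−μ) μ^1/1! = e^(−3.04) · 3.04^1/1 ≈ 0.1454.

0.1454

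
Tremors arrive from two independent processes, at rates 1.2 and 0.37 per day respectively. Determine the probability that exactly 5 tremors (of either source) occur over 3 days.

Independent Poisson processes superpose: combined rate λ = 1.2 + 0.37 = 1.57 per day.
Over the interval, μ = 1.57 × 3 = 4.71 (3 days).
P(N = 5) = e^(−4.71) · 4.71^5/5! ≈ 0.1739.

0.1739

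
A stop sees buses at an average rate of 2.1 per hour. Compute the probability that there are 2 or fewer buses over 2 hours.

Over the interval, μ = 2.1 × 2 = 4.2 (2 hours).
P(N ≤ 2) = Σ_{j=0}^{2} e^(−μ) μ^j/j! ≈ 0.2102.

0.2102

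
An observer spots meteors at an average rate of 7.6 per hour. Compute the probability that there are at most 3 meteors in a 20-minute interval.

0.7504

Over the interval, μ = 7.6 × 1/3 ≈ 2.53333 (a 20-minute interval = 1/3 hours).
P(N ≤ 3) = Σ_{j=0}^{3} e^(−μ) μ^j/j! ≈ 0.7504.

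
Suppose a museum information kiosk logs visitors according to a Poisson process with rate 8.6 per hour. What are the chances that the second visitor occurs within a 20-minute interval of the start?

Over the interval, μ = 8.6 × 1/3 ≈ 2.86667 (a 20-minute interval = 1/3 hours).
The second arrival falls in the interval iff at least 2 events occur there: P(S_2 ≤ t) = P(N ≥ 2) = 1 − P(N ≤ 1) ≈ 0.7800.

0.7800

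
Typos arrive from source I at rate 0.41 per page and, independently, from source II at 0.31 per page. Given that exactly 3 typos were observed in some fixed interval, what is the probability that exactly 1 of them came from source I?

0.3167

Given the total, each event is independently from source I with probability p = λ_I/(λ_I+λ_II) = 0.41/0.72 ≈ 0.5694.
So K ~ Binomial(3, 0.41/0.72): P(K = 1) = C(3,1) · (0.41/0.72)^1 · (0.31/0.72)^2 ≈ 0.3167.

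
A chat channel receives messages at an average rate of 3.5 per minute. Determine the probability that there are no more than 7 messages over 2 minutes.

Over the interval, μ = 3.5 × 2 = 7 (2 minutes).
P(N ≤ 7) = Σ_{j=0}^{7} e^(−μ) μ^j/j! ≈ 0.5987.

0.5987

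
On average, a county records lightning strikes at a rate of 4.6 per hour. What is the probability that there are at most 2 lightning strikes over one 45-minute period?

Over the interval, μ = 4.6 × 0.75 = 3.45 (a 45-minute period = 0.75 hours).
P(N ≤ 2) = Σ_{j=0}^{2} e^(−μ) μ^j/j! ≈ 0.3302.

0.3302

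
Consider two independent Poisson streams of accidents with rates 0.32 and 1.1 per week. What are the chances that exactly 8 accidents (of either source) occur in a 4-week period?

0.0917

Independent Poisson processes superpose: combined rate λ = 0.32 + 1.1 = 1.42 per week.
Over the interval, μ = 1.42 × 4 = 5.68 (a 4-week period = 4 weeks).
P(N = 8) = e^(−5.68) · 5.68^8/8! ≈ 0.0917.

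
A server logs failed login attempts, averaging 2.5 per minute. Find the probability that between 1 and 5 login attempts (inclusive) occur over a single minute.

With mean μ = 2.5 per minute,
P(1 ≤ N ≤ 5) = Σ_{j=1}^{5} e^(−2.5) · 2.5^j/j! ≈ 0.8759.

0.8759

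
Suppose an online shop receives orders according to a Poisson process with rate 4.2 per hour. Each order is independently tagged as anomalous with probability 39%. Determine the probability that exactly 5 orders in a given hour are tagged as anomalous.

Thinning: the orders that are tagged as anomalous themselves form a Poisson process with rate 0.39 × 4.2 = 1.638 per hour.
So μ = 1.638.
P(N = 5) = e^(−1.638) · 1.638^5/5! ≈ 0.0191.

0.0191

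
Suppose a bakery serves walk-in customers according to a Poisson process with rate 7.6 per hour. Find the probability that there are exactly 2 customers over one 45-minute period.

0.0544

Over the interval, μ = 7.6 × 0.75 = 5.7 (a 45-minute period = 0.75 hours).
P(N = 2) = e^(−μ) μ^2/2! = e^(−5.7) · 5.7^2/2 ≈ 0.0544.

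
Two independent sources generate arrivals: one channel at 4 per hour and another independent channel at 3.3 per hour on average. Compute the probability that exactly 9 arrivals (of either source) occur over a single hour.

0.1096

Independent Poisson processes superpose: combined rate λ = 4 + 3.3 = 7.3 per hour.
So μ = 7.3.
P(N = 9) = e^(−7.3) · 7.3^9/9! ≈ 0.1096.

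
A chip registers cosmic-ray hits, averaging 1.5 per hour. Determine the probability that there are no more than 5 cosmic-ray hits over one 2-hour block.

Over the interval, μ = 1.5 × 2 = 3 (a 2-hour block = 2 hours).
P(N ≤ 5) = Σ_{j=0}^{5} e^(−μ) μ^j/j! ≈ 0.9161.

0.9161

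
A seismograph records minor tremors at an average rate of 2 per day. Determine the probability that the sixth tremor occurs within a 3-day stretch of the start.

0.5543

Over the interval, μ = 2 × 3 = 6 (a 3-day stretch = 3 days).
The sixth arrival falls in the interval iff at least 6 events occur there: P(S_6 ≤ t) = P(N ≥ 6) = 1 − P(N ≤ 5) ≈ 0.5543.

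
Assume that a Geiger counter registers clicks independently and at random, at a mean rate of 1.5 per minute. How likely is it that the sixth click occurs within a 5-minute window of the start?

Over the interval, μ = 1.5 × 5 = 7.5 (a 5-minute window = 5 minutes).
The sixth arrival falls in the interval iff at least 6 events occur there: P(S_6 ≤ t) = P(N ≥ 6) = 1 − P(N ≤ 5) ≈ 0.7586.

0.7586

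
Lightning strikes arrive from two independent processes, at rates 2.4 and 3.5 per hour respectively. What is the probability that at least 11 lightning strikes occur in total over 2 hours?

0.6315

Independent Poisson processes superpose: combined rate λ = 2.4 + 3.5 = 5.9 per hour.
Over the interval, μ = 5.9 × 2 = 11.8 (2 hours).
P(N ≥ 11) = 1 − P(N ≤ 10) ≈ 0.6315.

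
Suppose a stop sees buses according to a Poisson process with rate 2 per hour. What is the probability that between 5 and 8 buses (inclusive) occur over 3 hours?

Over the interval, μ = 2 × 3 = 6 (3 hours).
P(5 ≤ N ≤ 8) = Σ_{j=5}^{8} e^(−6) · 6^j/j! ≈ 0.5622.

0.5622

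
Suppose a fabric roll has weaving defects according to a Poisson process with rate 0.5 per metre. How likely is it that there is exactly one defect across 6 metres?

Over the interval, μ = 0.5 × 6 = 3 (6 metres).
P(N = 1) = e^(−μ) μ^1/1! = e^(−3) · 3^1/1 ≈ 0.1494.

0.1494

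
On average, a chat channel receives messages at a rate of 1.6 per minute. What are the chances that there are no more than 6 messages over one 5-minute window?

Over the interval, μ = 1.6 × 5 = 8 (a 5-minute window = 5 minutes).
P(N ≤ 6) = Σ_{j=0}^{6} e^(−μ) μ^j/j! ≈ 0.3134.

0.3134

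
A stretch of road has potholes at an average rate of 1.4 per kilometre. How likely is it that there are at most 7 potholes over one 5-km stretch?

0.5987

Over the interval, μ = 1.4 × 5 = 7 (a 5-km stretch = 5 kilometres).
P(N ≤ 7) = Σ_{j=0}^{7} e^(−μ) μ^j/j! ≈ 0.5987.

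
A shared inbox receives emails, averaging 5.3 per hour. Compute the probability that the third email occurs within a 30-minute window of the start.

0.4940

Over the interval, μ = 5.3 × 0.5 = 2.65 (a 30-minute window = 0.5 hours).
The third arrival falls in the interval iff at least 3 events occur there: P(S_3 ≤ t) = P(N ≥ 3) = 1 − P(N ≤ 2) ≈ 0.4940.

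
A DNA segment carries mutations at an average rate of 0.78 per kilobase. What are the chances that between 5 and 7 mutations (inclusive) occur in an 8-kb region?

Over the interval, μ = 0.78 × 8 = 6.24 (an 8-kb region = 8 kilobases).
P(5 ≤ N ≤ 7) = Σ_{j=5}^{7} e^(−6.24) · 6.24^j/j! ≈ 0.4561.

0.4561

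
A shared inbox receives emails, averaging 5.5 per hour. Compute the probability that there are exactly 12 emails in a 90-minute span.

Over the interval, μ = 5.5 × 1.5 = 8.25 (a 90-minute span = 1.5 hours).
P(N = 12) = e^(−μ) μ^12/12! = e^(−8.25) · 8.25^12/479001600 ≈ 0.0542.

0.0542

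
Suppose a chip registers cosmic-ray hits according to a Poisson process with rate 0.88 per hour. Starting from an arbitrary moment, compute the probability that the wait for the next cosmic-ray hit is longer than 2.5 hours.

The wait for the next event is exponential with rate λ = 0.88 per hour.
P(T > 2.5) = e^(−λt) = e^(−0.88 × 2.5) = e^(−2.2) ≈ 0.1108.

0.1108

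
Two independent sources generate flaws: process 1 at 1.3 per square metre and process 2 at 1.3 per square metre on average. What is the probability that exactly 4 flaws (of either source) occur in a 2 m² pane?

0.1681

Independent Poisson processes superpose: combined rate λ = 1.3 + 1.3 = 2.6 per square metre.
Over the interval, μ = 2.6 × 2 = 5.2 (a 2 m² pane = 2 square metres).
P(N = 4) = e^(−5.2) · 5.2^4/4! ≈ 0.1681.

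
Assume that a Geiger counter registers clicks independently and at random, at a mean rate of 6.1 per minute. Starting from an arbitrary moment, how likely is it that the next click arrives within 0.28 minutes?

Inter-arrival times are exponential with rate λ = 6.1 per minute.
P(T ≤ 0.28) = 1 − e^(−λt) = 1 − e^(−6.1 × 0.28) = 1 − e^(−1.708) ≈ 0.8188.

0.8188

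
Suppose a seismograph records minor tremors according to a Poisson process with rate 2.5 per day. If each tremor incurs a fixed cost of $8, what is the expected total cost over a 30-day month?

$600

E[N] = 2.5 × 30 = 75 (a 30-day month = 30 days); E[cost] = 75 × $8 = $600.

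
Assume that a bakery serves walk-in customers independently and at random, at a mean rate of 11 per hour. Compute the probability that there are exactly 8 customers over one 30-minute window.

0.0849

Over the interval, μ = 11 × 0.5 = 5.5 (a 30-minute window = 0.5 hours).
P(N = 8) = e^(−μ) μ^8/8! = e^(−5.5) · 5.5^8/40320 ≈ 0.0849.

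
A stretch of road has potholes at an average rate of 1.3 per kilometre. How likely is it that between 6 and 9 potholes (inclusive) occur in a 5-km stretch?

0.5083

Over the interval, μ = 1.3 × 5 = 6.5 (a 5-km stretch = 5 kilometres).
P(6 ≤ N ≤ 9) = Σ_{j=6}^{9} e^(−6.5) · 6.5^j/j! ≈ 0.5083.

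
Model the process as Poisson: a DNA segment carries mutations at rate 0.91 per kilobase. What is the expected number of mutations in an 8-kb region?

E[N] = λt = 0.91 × 8 = 7.28 (an 8-kb region = 8 kilobases).

7.28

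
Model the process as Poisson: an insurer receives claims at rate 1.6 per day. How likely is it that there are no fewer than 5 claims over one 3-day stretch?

Over the interval, μ = 1.6 × 3 = 4.8 (a 3-day stretch = 3 days).
P(N ≥ 5) = 1 − P(N ≤ 4) = 1 − Σ_{j=0}^{4} e^(−μ) μ^j/j! ≈ 0.5237.

0.5237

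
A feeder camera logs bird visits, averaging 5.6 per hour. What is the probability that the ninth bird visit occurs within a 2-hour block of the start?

0.7853

Over the interval, μ = 5.6 × 2 = 11.2 (a 2-hour block = 2 hours).
The ninth arrival falls in the interval iff at least 9 events occur there: P(S_9 ≤ t) = P(N ≥ 9) = 1 − P(N ≤ 8) ≈ 0.7853.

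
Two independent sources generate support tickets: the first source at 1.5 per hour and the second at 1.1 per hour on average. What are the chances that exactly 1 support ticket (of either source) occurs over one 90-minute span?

Independent Poisson processes superpose: combined rate λ = 1.5 + 1.1 = 2.6 per hour.
Over the interval, μ = 2.6 × 1.5 = 3.9 (a 90-minute span = 1.5 hours).
P(N = 1) = e^(−3.9) · 3.9^1/1! ≈ 0.0789.

0.0789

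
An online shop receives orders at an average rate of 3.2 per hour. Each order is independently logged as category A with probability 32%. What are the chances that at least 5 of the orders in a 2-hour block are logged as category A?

Thinning: the orders that are logged as category A themselves form a Poisson process with rate 0.32 × 3.2 = 1.024 per hour.
Over the interval, μ = 1.024 × 2 = 2.048 (a 2-hour block = 2 hours).
P(N ≥ 5) = 1 − P(N ≤ 4) ≈ 0.0571.

0.0571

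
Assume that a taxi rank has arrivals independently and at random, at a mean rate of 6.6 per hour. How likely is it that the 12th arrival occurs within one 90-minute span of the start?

0.2919

Over the interval, μ = 6.6 × 1.5 = 9.9 (a 90-minute span = 1.5 hours).
The 12th arrival falls in the interval iff at least 12 events occur there: P(S_12 ≤ t) = P(N ≥ 12) = 1 − P(N ≤ 11) ≈ 0.2919.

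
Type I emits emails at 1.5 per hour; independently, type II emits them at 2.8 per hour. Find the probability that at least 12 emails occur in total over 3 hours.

0.6366

Independent Poisson processes superpose: combined rate λ = 1.5 + 2.8 = 4.3 per hour.
Over the interval, μ = 4.3 × 3 = 12.9 (3 hours).
P(N ≥ 12) = 1 − P(N ≤ 11) ≈ 0.6366.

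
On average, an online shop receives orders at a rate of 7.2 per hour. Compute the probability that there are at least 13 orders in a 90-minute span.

Over the interval, μ = 7.2 × 1.5 = 10.8 (a 90-minute span = 1.5 hours).
P(N ≥ 13) = 1 − P(N ≤ 12) = 1 − Σ_{j=0}^{12} e^(−μ) μ^j/j! ≈ 0.2896.

0.2896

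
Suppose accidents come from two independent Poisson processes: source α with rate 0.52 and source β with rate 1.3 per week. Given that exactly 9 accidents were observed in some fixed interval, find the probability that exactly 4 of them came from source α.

0.1561

Given the total, each event is independently from source α with probability p = λ_α/(λ_α+λ_β) = 0.52/1.82 ≈ 0.2857.
So K ~ Binomial(9, 0.52/1.82): P(K = 4) = C(9,4) · (0.52/1.82)^4 · (1.3/1.82)^5 ≈ 0.1561.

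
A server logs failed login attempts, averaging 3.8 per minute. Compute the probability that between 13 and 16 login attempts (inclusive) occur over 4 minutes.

0.3934

Over the interval, μ = 3.8 × 4 = 15.2 (4 minutes).
P(13 ≤ N ≤ 16) = Σ_{j=13}^{16} e^(−15.2) · 15.2^j/j! ≈ 0.3934.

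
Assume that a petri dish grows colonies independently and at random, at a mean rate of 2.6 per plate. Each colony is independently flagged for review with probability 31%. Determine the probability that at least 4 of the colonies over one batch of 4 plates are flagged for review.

0.4028

Thinning: the colonies that are flagged for review themselves form a Poisson process with rate 0.31 × 2.6 = 0.806 per plate.
Over the interval, μ = 0.806 × 4 = 3.224 (a batch of 4 plates = 4 plates).
P(N ≥ 4) = 1 − P(N ≤ 3) ≈ 0.4028.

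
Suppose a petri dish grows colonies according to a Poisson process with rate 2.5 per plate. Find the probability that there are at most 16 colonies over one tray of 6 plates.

Over the interval, μ = 2.5 × 6 = 15 (a tray of 6 plates = 6 plates).
P(N ≤ 16) = Σ_{j=0}^{16} e^(−μ) μ^j/j! ≈ 0.6641.

0.6641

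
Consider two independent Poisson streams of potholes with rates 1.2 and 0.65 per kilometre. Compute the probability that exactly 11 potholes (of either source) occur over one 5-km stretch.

0.1021

Independent Poisson processes superpose: combined rate λ = 1.2 + 0.65 = 1.85 per kilometre.
Over the interval, μ = 1.85 × 5 = 9.25 (a 5-km stretch = 5 kilometres).
P(N = 11) = e^(−9.25) · 9.25^11/11! ≈ 0.1021.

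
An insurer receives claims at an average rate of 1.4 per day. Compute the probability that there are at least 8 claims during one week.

Over the interval, μ = 1.4 × 7 = 9.8 (a week = 7 days).
P(N ≥ 8) = 1 − P(N ≤ 7) = 1 − Σ_{j=0}^{7} e^(−μ) μ^j/j! ≈ 0.7612.

0.7612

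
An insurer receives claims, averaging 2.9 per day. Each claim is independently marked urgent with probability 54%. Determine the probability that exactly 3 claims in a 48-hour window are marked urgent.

Thinning: the claims that are marked urgent themselves form a Poisson process with rate 0.54 × 2.9 = 1.566 per day.
Over the interval, μ = 1.566 × 2 = 3.132 (a 48-hour window = 2 days).
P(N = 3) = e^(−3.132) · 3.132^3/3! ≈ 0.2234.

0.2234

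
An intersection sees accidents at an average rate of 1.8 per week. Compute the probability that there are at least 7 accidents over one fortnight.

0.0733

Over the interval, μ = 1.8 × 2 = 3.6 (a fortnight = 2 weeks).
P(N ≥ 7) = 1 − P(N ≤ 6) = 1 − Σ_{j=0}^{6} e^(−μ) μ^j/j! ≈ 0.0733.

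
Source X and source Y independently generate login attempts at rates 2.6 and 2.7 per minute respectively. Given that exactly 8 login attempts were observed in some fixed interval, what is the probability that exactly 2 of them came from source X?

Given the total, each event is independently from source X with probability p = λ_X/(λ_X+λ_Y) = 2.6/5.3 ≈ 0.4906.
So K ~ Binomial(8, 2.6/5.3): P(K = 2) = C(8,2) · (2.6/5.3)^2 · (2.7/5.3)^6 ≈ 0.1178.

0.1178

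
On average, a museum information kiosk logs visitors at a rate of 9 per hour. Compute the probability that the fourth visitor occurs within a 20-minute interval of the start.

0.3528

Over the interval, μ = 9 × 1/3 = 3 (a 20-minute interval = 1/3 hours).
The fourth arrival falls in the interval iff at least 4 events occur there: P(S_4 ≤ t) = P(N ≥ 4) = 1 − P(N ≤ 3) ≈ 0.3528.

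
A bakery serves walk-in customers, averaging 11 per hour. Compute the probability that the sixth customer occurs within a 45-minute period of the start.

Over the interval, μ = 11 × 0.75 = 8.25 (a 45-minute period = 0.75 hours).
The sixth arrival falls in the interval iff at least 6 events occur there: P(S_6 ≤ t) = P(N ≥ 6) = 1 − P(N ≤ 5) ≈ 0.8306.

0.8306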